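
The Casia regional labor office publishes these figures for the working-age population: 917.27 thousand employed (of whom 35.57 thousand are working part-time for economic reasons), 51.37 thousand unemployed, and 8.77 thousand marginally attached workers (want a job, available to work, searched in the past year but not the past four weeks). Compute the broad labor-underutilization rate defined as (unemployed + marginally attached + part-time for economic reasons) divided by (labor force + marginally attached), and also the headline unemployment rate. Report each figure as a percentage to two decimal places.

Broad underutilization rate ≈ 9.79%; headline unemployment rate ≈ 5.30%.

Labor force = 917.27 + 51.37 = 968.64 thousand.
Numerator = 51.37 + 8.77 + 35.57 = 95.71 thousand.
Denominator = 968.64 + 8.77 = 977.41 thousand.
Broad rate = 95.71 / 977.41 = 9.79%.
Headline unemployment rate = 51.37 / 968.64 = 5.30%.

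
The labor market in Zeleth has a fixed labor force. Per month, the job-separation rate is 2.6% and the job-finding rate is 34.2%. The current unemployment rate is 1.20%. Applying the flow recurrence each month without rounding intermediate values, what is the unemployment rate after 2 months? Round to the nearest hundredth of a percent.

Unemployment rate after two months ≈ 4.72%.

With a fixed labor force, u_{t+1} = u_t + s·(1−u_t) − f·u_t = u_t·(1−s−f) + s.
Here 1−s−f = 0.632 and s = 0.026.
u_1 = 0.012000 × 0.632 + 0.026 = 0.033584.
u_2 = 0.033584 × 0.632 + 0.026 = 0.047225.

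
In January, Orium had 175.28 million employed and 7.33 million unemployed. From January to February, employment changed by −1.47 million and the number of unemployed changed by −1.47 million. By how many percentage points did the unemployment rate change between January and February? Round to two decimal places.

January: labor force = 175.28 + 7.33 = 182.61; u = 7.33/182.61 = 4.01%.
February: labor force = 173.81 + 5.86 = 179.67; u = 5.86/179.67 = 3.26%.
Change = 3.26% − 4.01% = −0.75 pp.

The unemployment rate changed by −0.75 percentage points.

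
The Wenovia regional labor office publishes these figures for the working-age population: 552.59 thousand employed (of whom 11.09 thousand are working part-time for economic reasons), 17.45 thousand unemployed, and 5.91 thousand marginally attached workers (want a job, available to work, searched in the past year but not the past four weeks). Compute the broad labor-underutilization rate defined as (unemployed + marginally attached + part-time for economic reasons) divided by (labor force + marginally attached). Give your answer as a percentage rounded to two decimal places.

Broad underutilization rate ≈ 5.98%.

Labor force = 552.59 + 17.45 = 570.04 thousand.
Numerator = 17.45 + 5.91 + 11.09 = 34.45 thousand.
Denominator = 570.04 + 5.91 = 575.95 thousand.
Broad rate = 34.45 / 575.95 = 5.98%.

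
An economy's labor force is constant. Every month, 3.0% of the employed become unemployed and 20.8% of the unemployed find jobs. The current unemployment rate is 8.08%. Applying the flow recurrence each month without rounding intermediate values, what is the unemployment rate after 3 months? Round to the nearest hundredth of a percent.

With a fixed labor force, u_{t+1} = u_t + s·(1−u_t) − f·u_t = u_t·(1−s−f) + s.
Here 1−s−f = 0.762 and s = 0.030.
u_1 = 0.080800 × 0.762 + 0.030 = 0.091570.
u_2 = 0.091570 × 0.762 + 0.030 = 0.099776.
u_3 = 0.099776 × 0.762 + 0.030 = 0.106029.

Unemployment rate after three months ≈ 10.60%.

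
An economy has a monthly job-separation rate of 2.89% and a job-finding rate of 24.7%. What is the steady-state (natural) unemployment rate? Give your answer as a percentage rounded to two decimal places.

At steady state the flows balance: s·E = f·U, so U/(E+U) = s/(s+f).
u* = 2.89 / (2.89 + 24.7) = 2.89 / 27.59 = 10.47%.

Steady-state unemployment rate ≈ 10.47%.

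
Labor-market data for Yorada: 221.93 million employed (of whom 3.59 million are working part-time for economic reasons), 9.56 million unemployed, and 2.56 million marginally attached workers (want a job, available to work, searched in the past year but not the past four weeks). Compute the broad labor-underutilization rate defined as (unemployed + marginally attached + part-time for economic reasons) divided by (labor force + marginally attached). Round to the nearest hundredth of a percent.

Broad underutilization rate ≈ 6.71%.

Labor force = 221.93 + 9.56 = 231.49 million.
Numerator = 9.56 + 2.56 + 3.59 = 15.71 million.
Denominator = 231.49 + 2.56 = 234.05 million.
Broad rate = 15.71 / 234.05 = 6.71%.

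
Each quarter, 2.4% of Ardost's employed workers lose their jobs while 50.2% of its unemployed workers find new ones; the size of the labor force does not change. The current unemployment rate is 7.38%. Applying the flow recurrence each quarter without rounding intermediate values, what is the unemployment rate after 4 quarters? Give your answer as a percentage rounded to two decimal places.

Unemployment rate after four quarters ≈ 4.70%.

With a fixed labor force, u_{t+1} = u_t + s·(1−u_t) − f·u_t = u_t·(1−s−f) + s.
Here 1−s−f = 0.474 and s = 0.024.
u_1 = 0.073800 × 0.474 + 0.024 = 0.058981.
u_2 = 0.058981 × 0.474 + 0.024 = 0.051957.
u_3 = 0.051957 × 0.474 + 0.024 = 0.048628.
u_4 = 0.048628 × 0.474 + 0.024 = 0.047050.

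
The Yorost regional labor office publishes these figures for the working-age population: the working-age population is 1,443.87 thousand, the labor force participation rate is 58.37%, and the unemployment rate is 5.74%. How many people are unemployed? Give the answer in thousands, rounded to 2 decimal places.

About 48.38 thousand are unemployed.

Labor force = 0.5837 × 1,443.87 = 842.79 thousand.
Unemployed = 0.0574 × 842.79 ≈ 48.38 thousand.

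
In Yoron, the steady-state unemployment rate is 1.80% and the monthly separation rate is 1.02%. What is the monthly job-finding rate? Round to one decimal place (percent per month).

Job-finding rate ≈ 55.6% per month.

From u* = s/(s+f): f = s·(1−u)/u.
f = 1.02 × (1 − 0.0180) / 0.0180 = 1.0016 / 0.0180 ≈ 55.6% per month.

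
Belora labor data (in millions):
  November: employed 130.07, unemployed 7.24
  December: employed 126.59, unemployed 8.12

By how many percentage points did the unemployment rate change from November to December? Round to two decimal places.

November: labor force = 130.07 + 7.24 = 137.31; u = 7.24/137.31 = 5.27%.
December: labor force = 126.59 + 8.12 = 134.71; u = 8.12/134.71 = 6.03%.
Change = 6.03% − 5.27% = +0.76 pp.

The unemployment rate changed by +0.76 percentage points.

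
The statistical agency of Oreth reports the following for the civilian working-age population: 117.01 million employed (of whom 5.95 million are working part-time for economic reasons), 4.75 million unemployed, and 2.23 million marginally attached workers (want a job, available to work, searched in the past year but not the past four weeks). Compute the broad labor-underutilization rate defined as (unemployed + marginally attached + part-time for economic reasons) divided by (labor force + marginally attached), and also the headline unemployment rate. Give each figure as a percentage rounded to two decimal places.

Labor force = 117.01 + 4.75 = 121.76 million.
Numerator = 4.75 + 2.23 + 5.95 = 12.93 million.
Denominator = 121.76 + 2.23 = 123.99 million.
Broad rate = 12.93 / 123.99 = 10.43%.
Headline unemployment rate = 4.75 / 121.76 = 3.90%.

Broad underutilization rate ≈ 10.43%; headline unemployment rate ≈ 3.90%.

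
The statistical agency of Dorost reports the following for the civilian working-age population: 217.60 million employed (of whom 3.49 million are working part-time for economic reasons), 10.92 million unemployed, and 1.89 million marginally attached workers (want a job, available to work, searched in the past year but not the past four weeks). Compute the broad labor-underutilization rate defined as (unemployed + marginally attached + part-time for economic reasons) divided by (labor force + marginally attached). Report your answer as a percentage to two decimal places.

Labor force = 217.60 + 10.92 = 228.52 million.
Numerator = 10.92 + 1.89 + 3.49 = 16.30 million.
Denominator = 228.52 + 1.89 = 230.41 million.
Broad rate = 16.30 / 230.41 = 7.07%.

Broad underutilization rate ≈ 7.07%.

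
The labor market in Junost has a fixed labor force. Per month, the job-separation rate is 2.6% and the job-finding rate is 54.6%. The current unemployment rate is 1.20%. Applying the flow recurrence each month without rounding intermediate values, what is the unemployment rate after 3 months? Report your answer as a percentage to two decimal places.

With a fixed labor force, u_{t+1} = u_t + s·(1−u_t) − f·u_t = u_t·(1−s−f) + s.
Here 1−s−f = 0.428 and s = 0.026.
u_1 = 0.012000 × 0.428 + 0.026 = 0.031136.
u_2 = 0.031136 × 0.428 + 0.026 = 0.039326.
u_3 = 0.039326 × 0.428 + 0.026 = 0.042832.

Unemployment rate after three months ≈ 4.28%.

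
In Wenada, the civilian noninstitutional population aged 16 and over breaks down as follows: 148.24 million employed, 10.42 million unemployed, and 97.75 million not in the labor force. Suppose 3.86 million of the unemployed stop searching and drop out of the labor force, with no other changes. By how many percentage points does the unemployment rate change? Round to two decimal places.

Initially, labor force = 148.24 + 10.42 = 158.66 million, so u = 10.42/158.66 = 6.57%.
After the change, unemployed and labor force both fall by 3.86 → E = 148.24, U = 6.56, labor force = 154.80 million.
New unemployment rate = 6.56 / 154.80 = 4.24%.
Change = 4.24% − 6.57% = −2.33 percentage points.

The unemployment rate changes by −2.33 percentage points.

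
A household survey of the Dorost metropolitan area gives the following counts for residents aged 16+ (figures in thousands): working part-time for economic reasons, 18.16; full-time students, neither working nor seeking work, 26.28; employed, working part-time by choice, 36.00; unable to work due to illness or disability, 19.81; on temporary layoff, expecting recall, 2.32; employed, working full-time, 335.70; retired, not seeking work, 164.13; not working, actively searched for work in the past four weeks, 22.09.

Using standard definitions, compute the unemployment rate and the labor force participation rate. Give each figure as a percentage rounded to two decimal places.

Employed = 18.16 + 36.00 + 335.70 = 389.86 thousand (anyone who worked, including part-time for economic reasons, counts as employed).
Unemployed = 2.32 + 22.09 = 24.41 thousand (jobless and actively searching, or on temporary layoff).
Labor force = 389.86 + 24.41 = 414.27 thousand.
Not in labor force = 26.28 + 19.81 + 164.13 = 210.22 thousand (those not working and not actively searching are outside the labor force).
Civilian working-age population = 414.27 + 210.22 = 624.49 thousand.
Unemployment rate = 24.41 / 414.27 = 5.89%.
Labor force participation rate = 414.27 / 624.49 = 66.34%.

Unemployment rate ≈ 5.89%; labor force participation rate ≈ 66.34%.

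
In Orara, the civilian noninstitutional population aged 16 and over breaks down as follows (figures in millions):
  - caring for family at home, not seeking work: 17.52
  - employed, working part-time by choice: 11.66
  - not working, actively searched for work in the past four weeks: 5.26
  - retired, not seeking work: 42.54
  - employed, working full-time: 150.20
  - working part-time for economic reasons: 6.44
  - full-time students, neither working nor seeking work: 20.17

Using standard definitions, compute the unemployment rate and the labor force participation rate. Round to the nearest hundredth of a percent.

Unemployment rate ≈ 3.03%; labor force participation rate ≈ 68.39%.

Employed = 11.66 + 150.20 + 6.44 = 168.30 million (anyone who worked, including part-time for economic reasons, counts as employed).
Unemployed = 5.26 million.
Labor force = 168.30 + 5.26 = 173.56 million.
Not in labor force = 17.52 + 42.54 + 20.17 = 80.23 million (those not working and not actively searching are outside the labor force).
Civilian working-age population = 173.56 + 80.23 = 253.79 million.
Unemployment rate = 5.26 / 173.56 = 3.03%.
Labor force participation rate = 173.56 / 253.79 = 68.39%.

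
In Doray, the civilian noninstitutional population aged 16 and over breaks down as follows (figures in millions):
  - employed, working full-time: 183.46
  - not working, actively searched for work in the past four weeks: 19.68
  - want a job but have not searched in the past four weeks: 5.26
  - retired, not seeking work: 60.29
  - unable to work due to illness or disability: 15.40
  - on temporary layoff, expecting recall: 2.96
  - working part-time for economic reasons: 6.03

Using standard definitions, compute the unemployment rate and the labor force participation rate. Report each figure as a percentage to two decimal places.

Employed = 183.46 + 6.03 = 189.49 million (anyone who worked, including part-time for economic reasons, counts as employed).
Unemployed = 19.68 + 2.96 = 22.64 million (jobless and actively searching, or on temporary layoff).
Labor force = 189.49 + 22.64 = 212.13 million.
Not in labor force = 5.26 + 60.29 + 15.40 = 80.95 million (those not working and not actively searching are outside the labor force — including those who want a job but have given up searching).
Civilian working-age population = 212.13 + 80.95 = 293.08 million.
Unemployment rate = 22.64 / 212.13 = 10.67%.
Labor force participation rate = 212.13 / 293.08 = 72.38%.

Unemployment rate ≈ 10.67%; labor force participation rate ≈ 72.38%.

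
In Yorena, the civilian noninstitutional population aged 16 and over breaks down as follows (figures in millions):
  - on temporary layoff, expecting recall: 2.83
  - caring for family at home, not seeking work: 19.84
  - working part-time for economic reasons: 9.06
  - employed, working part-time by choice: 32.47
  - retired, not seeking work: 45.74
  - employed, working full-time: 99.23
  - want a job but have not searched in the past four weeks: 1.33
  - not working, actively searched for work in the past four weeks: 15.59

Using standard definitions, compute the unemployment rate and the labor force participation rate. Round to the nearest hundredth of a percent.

Employed = 9.06 + 32.47 + 99.23 = 140.76 million (anyone who worked, including part-time for economic reasons, counts as employed).
Unemployed = 2.83 + 15.59 = 18.42 million (jobless and actively searching, or on temporary layoff).
Labor force = 140.76 + 18.42 = 159.18 million.
Not in labor force = 19.84 + 45.74 + 1.33 = 66.91 million (those not working and not actively searching are outside the labor force — including those who want a job but have given up searching).
Civilian working-age population = 159.18 + 66.91 = 226.09 million.
Unemployment rate = 18.42 / 159.18 = 11.57%.
Labor force participation rate = 159.18 / 226.09 = 70.41%.

Unemployment rate ≈ 11.57%; labor force participation rate ≈ 70.41%.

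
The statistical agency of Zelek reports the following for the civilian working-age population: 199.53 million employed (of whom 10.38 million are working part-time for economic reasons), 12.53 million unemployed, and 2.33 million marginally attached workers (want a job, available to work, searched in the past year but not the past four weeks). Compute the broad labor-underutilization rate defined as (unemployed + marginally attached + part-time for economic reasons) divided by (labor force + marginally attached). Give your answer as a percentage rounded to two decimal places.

Broad underutilization rate ≈ 11.77%.

Labor force = 199.53 + 12.53 = 212.06 million.
Numerator = 12.53 + 2.33 + 10.38 = 25.24 million.
Denominator = 212.06 + 2.33 = 214.39 million.
Broad rate = 25.24 / 214.39 = 11.77%.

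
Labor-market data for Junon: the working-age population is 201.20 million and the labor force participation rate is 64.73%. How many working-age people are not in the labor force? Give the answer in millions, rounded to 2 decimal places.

About 70.96 million are not in the labor force.

Share not in the labor force = 1 − 0.6473 = 0.3527.
Not in labor force = 0.3527 × 201.20 ≈ 70.96 million.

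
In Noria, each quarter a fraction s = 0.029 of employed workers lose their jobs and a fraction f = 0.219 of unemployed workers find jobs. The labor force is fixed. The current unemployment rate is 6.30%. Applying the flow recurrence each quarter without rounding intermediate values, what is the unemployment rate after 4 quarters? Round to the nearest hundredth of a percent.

Unemployment rate after four quarters ≈ 9.97%.

With a fixed labor force, u_{t+1} = u_t + s·(1−u_t) − f·u_t = u_t·(1−s−f) + s.
Here 1−s−f = 0.752 and s = 0.029.
u_1 = 0.063000 × 0.752 + 0.029 = 0.076376.
u_2 = 0.076376 × 0.752 + 0.029 = 0.086435.
u_3 = 0.086435 × 0.752 + 0.029 = 0.093999.
u_4 = 0.093999 × 0.752 + 0.029 = 0.099687.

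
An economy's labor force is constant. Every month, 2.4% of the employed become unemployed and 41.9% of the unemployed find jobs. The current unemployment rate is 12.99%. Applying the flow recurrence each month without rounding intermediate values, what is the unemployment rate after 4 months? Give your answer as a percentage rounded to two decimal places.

Unemployment rate after four months ≈ 6.15%.

With a fixed labor force, u_{t+1} = u_t + s·(1−u_t) − f·u_t = u_t·(1−s−f) + s.
Here 1−s−f = 0.557 and s = 0.024.
u_1 = 0.129900 × 0.557 + 0.024 = 0.096354.
u_2 = 0.096354 × 0.557 + 0.024 = 0.077669.
u_3 = 0.077669 × 0.557 + 0.024 = 0.067262.
u_4 = 0.067262 × 0.557 + 0.024 = 0.061465.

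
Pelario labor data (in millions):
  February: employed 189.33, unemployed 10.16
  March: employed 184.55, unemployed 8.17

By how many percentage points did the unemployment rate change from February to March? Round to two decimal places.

The unemployment rate changed by −0.85 percentage points.

February: labor force = 189.33 + 10.16 = 199.49; u = 10.16/199.49 = 5.09%.
March: labor force = 184.55 + 8.17 = 192.72; u = 8.17/192.72 = 4.24%.
Change = 4.24% − 5.09% = −0.85 pp.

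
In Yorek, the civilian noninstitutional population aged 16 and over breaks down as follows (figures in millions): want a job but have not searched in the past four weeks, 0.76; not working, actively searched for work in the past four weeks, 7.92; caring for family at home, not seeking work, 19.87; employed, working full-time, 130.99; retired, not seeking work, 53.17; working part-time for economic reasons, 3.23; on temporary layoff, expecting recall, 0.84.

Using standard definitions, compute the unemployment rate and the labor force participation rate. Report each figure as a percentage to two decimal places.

Employed = 130.99 + 3.23 = 134.22 million (anyone who worked, including part-time for economic reasons, counts as employed).
Unemployed = 7.92 + 0.84 = 8.76 million (jobless and actively searching, or on temporary layoff).
Labor force = 134.22 + 8.76 = 142.98 million.
Not in labor force = 0.76 + 19.87 + 53.17 = 73.80 million (those not working and not actively searching are outside the labor force — including those who want a job but have given up searching).
Civilian working-age population = 142.98 + 73.80 = 216.78 million.
Unemployment rate = 8.76 / 142.98 = 6.13%.
Labor force participation rate = 142.98 / 216.78 = 65.96%.

Unemployment rate ≈ 6.13%; labor force participation rate ≈ 65.96%.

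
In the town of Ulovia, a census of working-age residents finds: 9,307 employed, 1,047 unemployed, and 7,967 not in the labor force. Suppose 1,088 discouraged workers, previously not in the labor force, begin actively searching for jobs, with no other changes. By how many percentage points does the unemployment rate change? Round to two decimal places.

The unemployment rate changes by +8.55 percentage points.

Initially, labor force = 9,307 + 1,047 = 10,354, so u = 1,047/10,354 = 10.11%.
After the change, unemployed and labor force both rise by 1,088 → E = 9,307, U = 2,135, labor force = 11,442.
New unemployment rate = 2,135 / 11,442 = 18.66%.
Change = 18.66% − 10.11% = +8.55 percentage points.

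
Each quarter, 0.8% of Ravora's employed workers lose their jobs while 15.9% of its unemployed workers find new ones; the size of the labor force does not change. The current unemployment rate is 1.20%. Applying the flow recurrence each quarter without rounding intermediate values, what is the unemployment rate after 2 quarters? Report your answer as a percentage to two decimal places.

Unemployment rate after two quarters ≈ 2.30%.

With a fixed labor force, u_{t+1} = u_t + s·(1−u_t) − f·u_t = u_t·(1−s−f) + s.
Here 1−s−f = 0.833 and s = 0.008.
u_1 = 0.012000 × 0.833 + 0.008 = 0.017996.
u_2 = 0.017996 × 0.833 + 0.008 = 0.022991.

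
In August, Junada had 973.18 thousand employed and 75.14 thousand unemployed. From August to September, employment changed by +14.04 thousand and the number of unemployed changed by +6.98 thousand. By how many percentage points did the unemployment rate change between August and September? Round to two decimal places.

August: labor force = 973.18 + 75.14 = 1,048.32; u = 75.14/1,048.32 = 7.17%.
September: labor force = 987.22 + 82.12 = 1,069.34; u = 82.12/1,069.34 = 7.68%.
Change = 7.68% − 7.17% = +0.51 pp.

The unemployment rate changed by +0.51 percentage points.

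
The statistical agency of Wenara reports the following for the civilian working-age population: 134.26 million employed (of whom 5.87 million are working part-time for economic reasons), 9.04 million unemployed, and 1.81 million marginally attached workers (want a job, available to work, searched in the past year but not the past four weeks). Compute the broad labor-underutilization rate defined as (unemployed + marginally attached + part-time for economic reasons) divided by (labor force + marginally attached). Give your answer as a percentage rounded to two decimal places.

Labor force = 134.26 + 9.04 = 143.30 million.
Numerator = 9.04 + 1.81 + 5.87 = 16.72 million.
Denominator = 143.30 + 1.81 = 145.11 million.
Broad rate = 16.72 / 145.11 = 11.52%.

Broad underutilization rate ≈ 11.52%.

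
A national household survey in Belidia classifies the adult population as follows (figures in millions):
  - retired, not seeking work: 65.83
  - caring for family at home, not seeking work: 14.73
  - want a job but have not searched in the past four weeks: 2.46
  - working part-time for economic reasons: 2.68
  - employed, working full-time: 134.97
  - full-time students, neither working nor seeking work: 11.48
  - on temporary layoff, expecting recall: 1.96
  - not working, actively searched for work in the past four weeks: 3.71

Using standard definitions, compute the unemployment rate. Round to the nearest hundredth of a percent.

Employed = 2.68 + 134.97 = 137.65 million (anyone who worked, including part-time for economic reasons, counts as employed).
Unemployed = 1.96 + 3.71 = 5.67 million (jobless and actively searching, or on temporary layoff).
Labor force = 137.65 + 5.67 = 143.32 million.
Unemployment rate = 5.67 / 143.32 = 3.96%.

Unemployment rate ≈ 3.96%.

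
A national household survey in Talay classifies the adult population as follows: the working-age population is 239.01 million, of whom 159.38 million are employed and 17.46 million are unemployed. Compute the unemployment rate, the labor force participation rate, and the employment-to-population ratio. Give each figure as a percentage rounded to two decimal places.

Unemployment rate ≈ 9.87%; labor force participation rate ≈ 73.99%; employment-population ratio ≈ 66.68%.

Labor force = employed + unemployed = 159.38 + 17.46 = 176.84 million.
Unemployment rate = 17.46 / 176.84 = 9.87%.
Labor force participation rate = 176.84 / 239.01 = 73.99%.
Employment-population ratio = 159.38 / 239.01 = 66.68%.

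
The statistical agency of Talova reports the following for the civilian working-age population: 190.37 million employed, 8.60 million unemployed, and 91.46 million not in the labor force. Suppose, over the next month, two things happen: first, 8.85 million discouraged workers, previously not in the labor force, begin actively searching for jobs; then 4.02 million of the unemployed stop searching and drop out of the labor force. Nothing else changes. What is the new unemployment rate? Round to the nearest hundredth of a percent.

New unemployment rate ≈ 6.59%.

Initially, labor force = 190.37 + 8.60 = 198.97 million, so u = 8.60/198.97 = 4.32%.
After the first change, unemployed and labor force both rise by 8.85 → E = 190.37, U = 17.45, labor force = 207.82 million.
After the second change, unemployed and labor force both fall by 4.02 → E = 190.37, U = 13.43, labor force = 203.80 million.
New unemployment rate = 13.43 / 203.80 = 6.59%.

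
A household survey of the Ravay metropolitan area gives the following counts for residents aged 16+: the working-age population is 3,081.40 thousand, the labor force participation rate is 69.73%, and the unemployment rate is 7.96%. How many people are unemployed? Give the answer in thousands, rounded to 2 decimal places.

Labor force = 0.6973 × 3,081.40 = 2,148.66 thousand.
Unemployed = 0.0796 × 2,148.66 ≈ 171.03 thousand.

About 171.03 thousand are unemployed.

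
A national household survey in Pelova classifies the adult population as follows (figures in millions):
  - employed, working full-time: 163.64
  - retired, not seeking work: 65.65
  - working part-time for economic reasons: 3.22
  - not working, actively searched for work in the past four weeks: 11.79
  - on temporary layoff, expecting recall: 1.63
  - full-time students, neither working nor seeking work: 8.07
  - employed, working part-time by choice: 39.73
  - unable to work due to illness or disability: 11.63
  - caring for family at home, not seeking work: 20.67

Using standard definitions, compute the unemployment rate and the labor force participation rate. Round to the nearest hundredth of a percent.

Employed = 163.64 + 3.22 + 39.73 = 206.59 million (anyone who worked, including part-time for economic reasons, counts as employed).
Unemployed = 11.79 + 1.63 = 13.42 million (jobless and actively searching, or on temporary layoff).
Labor force = 206.59 + 13.42 = 220.01 million.
Not in labor force = 65.65 + 8.07 + 11.63 + 20.67 = 106.02 million (those not working and not actively searching are outside the labor force).
Civilian working-age population = 220.01 + 106.02 = 326.03 million.
Unemployment rate = 13.42 / 220.01 = 6.10%.
Labor force participation rate = 220.01 / 326.03 = 67.48%.

Unemployment rate ≈ 6.10%; labor force participation rate ≈ 67.48%.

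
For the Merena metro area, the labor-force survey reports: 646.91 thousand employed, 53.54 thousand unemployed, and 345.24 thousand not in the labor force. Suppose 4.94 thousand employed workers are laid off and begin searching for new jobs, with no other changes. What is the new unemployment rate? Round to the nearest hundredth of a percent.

New unemployment rate ≈ 8.35%.

Initially, labor force = 646.91 + 53.54 = 700.45 thousand, so u = 53.54/700.45 = 7.64%.
After the change, employed falls and unemployed rises by 4.94; labor force unchanged → E = 641.97, U = 58.48, labor force = 700.45 thousand.
New unemployment rate = 58.48 / 700.45 = 8.35%.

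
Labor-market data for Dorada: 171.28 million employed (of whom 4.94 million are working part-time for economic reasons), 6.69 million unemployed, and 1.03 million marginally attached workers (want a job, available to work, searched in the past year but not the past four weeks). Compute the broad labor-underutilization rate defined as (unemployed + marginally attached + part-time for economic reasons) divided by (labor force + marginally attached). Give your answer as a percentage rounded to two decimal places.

Labor force = 171.28 + 6.69 = 177.97 million.
Numerator = 6.69 + 1.03 + 4.94 = 12.66 million.
Denominator = 177.97 + 1.03 = 179.00 million.
Broad rate = 12.66 / 179.00 = 7.07%.

Broad underutilization rate ≈ 7.07%.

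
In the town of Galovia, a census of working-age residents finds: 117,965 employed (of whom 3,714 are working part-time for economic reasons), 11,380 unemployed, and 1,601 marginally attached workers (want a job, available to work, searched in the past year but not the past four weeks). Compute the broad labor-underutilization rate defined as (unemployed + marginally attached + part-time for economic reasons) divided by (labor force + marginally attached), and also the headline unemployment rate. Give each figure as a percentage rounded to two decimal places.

Broad underutilization rate ≈ 12.75%; headline unemployment rate ≈ 8.80%.

Labor force = 117,965 + 11,380 = 129,345.
Numerator = 11,380 + 1,601 + 3,714 = 16,695.
Denominator = 129,345 + 1,601 = 130,946.
Broad rate = 16,695 / 130,946 = 12.75%.
Headline unemployment rate = 11,380 / 129,345 = 8.80%.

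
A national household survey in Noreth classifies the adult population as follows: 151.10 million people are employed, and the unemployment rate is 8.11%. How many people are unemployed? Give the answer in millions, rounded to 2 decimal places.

Let U be the number unemployed. The labor force is E + U, and U/(E+U) = 0.0811.
So U = 0.0811 × 151.10 / (1 − 0.0811) = 12.2542 / 0.9189 ≈ 13.34 million.

About 13.34 million are unemployed.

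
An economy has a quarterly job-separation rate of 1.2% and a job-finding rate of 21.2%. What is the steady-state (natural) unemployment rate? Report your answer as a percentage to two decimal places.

At steady state the flows balance: s·E = f·U, so U/(E+U) = s/(s+f).
u* = 1.2 / (1.2 + 21.2) = 1.2 / 22.40 = 5.36%.

Steady-state unemployment rate ≈ 5.36%.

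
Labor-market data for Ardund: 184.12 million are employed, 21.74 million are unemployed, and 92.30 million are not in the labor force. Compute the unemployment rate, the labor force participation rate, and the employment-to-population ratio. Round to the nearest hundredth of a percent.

Labor force = employed + unemployed = 184.12 + 21.74 = 205.86 million.
Working-age population = 205.86 + 92.30 = 298.16 million.
Unemployment rate = 21.74 / 205.86 = 10.56%.
Labor force participation rate = 205.86 / 298.16 = 69.04%.
Employment-population ratio = 184.12 / 298.16 = 61.75%.

Unemployment rate ≈ 10.56%; labor force participation rate ≈ 69.04%; employment-population ratio ≈ 61.75%.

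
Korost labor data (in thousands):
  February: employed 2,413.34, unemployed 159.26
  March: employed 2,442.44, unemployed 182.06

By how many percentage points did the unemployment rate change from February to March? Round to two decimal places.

February: labor force = 2,413.34 + 159.26 = 2,572.60; u = 159.26/2,572.60 = 6.19%.
March: labor force = 2,442.44 + 182.06 = 2,624.50; u = 182.06/2,624.50 = 6.94%.
Change = 6.94% − 6.19% = +0.75 pp.

The unemployment rate changed by +0.75 percentage points.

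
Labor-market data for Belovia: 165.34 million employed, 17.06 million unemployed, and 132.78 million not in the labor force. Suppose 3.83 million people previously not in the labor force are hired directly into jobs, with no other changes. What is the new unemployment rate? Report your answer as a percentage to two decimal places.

New unemployment rate ≈ 9.16%.

Initially, labor force = 165.34 + 17.06 = 182.40 million, so u = 17.06/182.40 = 9.35%.
After the change, employed and labor force both rise by 3.83; unemployed unchanged → E = 169.17, U = 17.06, labor force = 186.23 million.
New unemployment rate = 17.06 / 186.23 = 9.16%.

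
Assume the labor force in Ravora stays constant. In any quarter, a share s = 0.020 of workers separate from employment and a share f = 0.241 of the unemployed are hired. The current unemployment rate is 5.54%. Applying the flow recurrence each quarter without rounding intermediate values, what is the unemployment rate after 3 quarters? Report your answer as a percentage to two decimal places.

Unemployment rate after three quarters ≈ 6.81%.

With a fixed labor force, u_{t+1} = u_t + s·(1−u_t) − f·u_t = u_t·(1−s−f) + s.
Here 1−s−f = 0.739 and s = 0.020.
u_1 = 0.055400 × 0.739 + 0.020 = 0.060941.
u_2 = 0.060941 × 0.739 + 0.020 = 0.065035.
u_3 = 0.065035 × 0.739 + 0.020 = 0.068061.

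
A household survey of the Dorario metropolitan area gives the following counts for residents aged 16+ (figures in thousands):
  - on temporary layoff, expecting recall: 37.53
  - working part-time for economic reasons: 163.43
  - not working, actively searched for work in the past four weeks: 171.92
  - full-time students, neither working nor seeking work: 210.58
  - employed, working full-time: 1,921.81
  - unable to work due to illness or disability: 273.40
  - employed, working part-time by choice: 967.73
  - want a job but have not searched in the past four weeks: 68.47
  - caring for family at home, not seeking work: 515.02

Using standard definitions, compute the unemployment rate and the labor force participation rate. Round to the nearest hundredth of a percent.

Unemployment rate ≈ 6.42%; labor force participation rate ≈ 75.35%.

Employed = 163.43 + 1,921.81 + 967.73 = 3,052.97 thousand (anyone who worked, including part-time for economic reasons, counts as employed).
Unemployed = 37.53 + 171.92 = 209.45 thousand (jobless and actively searching, or on temporary layoff).
Labor force = 3,052.97 + 209.45 = 3,262.42 thousand.
Not in labor force = 210.58 + 273.40 + 68.47 + 515.02 = 1,067.47 thousand (those not working and not actively searching are outside the labor force — including those who want a job but have given up searching).
Civilian working-age population = 3,262.42 + 1,067.47 = 4,329.89 thousand.
Unemployment rate = 209.45 / 3,262.42 = 6.42%.
Labor force participation rate = 3,262.42 / 4,329.89 = 75.35%.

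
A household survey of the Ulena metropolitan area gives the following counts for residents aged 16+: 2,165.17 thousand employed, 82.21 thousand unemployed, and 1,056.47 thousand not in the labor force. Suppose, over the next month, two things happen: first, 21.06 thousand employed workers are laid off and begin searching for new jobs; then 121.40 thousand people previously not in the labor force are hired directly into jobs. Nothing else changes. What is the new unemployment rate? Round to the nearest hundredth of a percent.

Initially, labor force = 2,165.17 + 82.21 = 2,247.38 thousand, so u = 82.21/2,247.38 = 3.66%.
After the first change, employed falls and unemployed rises by 21.06; labor force unchanged → E = 2,144.11, U = 103.27, labor force = 2,247.38 thousand.
After the second change, employed and labor force both rise by 121.40; unemployed unchanged → E = 2,265.51, U = 103.27, labor force = 2,368.78 thousand.
New unemployment rate = 103.27 / 2,368.78 = 4.36%.

New unemployment rate ≈ 4.36%.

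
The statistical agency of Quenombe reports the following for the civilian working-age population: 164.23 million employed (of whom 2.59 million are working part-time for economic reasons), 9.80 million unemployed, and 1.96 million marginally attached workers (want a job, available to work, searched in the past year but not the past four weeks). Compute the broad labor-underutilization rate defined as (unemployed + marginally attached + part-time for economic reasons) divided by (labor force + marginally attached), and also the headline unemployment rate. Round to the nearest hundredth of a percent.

Labor force = 164.23 + 9.80 = 174.03 million.
Numerator = 9.80 + 1.96 + 2.59 = 14.35 million.
Denominator = 174.03 + 1.96 = 175.99 million.
Broad rate = 14.35 / 175.99 = 8.15%.
Headline unemployment rate = 9.80 / 174.03 = 5.63%.

Broad underutilization rate ≈ 8.15%; headline unemployment rate ≈ 5.63%.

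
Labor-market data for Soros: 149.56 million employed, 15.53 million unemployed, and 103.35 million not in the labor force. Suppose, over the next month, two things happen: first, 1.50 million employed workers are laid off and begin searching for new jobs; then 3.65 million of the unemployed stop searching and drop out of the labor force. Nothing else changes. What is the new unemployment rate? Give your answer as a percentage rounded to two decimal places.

Initially, labor force = 149.56 + 15.53 = 165.09 million, so u = 15.53/165.09 = 9.41%.
After the first change, employed falls and unemployed rises by 1.50; labor force unchanged → E = 148.06, U = 17.03, labor force = 165.09 million.
After the second change, unemployed and labor force both fall by 3.65 → E = 148.06, U = 13.38, labor force = 161.44 million.
New unemployment rate = 13.38 / 161.44 = 8.29%.

New unemployment rate ≈ 8.29%.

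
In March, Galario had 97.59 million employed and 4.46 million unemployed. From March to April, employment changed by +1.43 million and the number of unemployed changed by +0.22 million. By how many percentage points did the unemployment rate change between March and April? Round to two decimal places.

March: labor force = 97.59 + 4.46 = 102.05; u = 4.46/102.05 = 4.37%.
April: labor force = 99.02 + 4.68 = 103.70; u = 4.68/103.70 = 4.51%.
Change = 4.51% − 4.37% = +0.14 pp.

The unemployment rate changed by +0.14 percentage points.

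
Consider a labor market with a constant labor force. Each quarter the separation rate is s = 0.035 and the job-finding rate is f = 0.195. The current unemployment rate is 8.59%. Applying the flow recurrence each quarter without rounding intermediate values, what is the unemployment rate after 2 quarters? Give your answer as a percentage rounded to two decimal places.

Unemployment rate after two quarters ≈ 11.29%.

With a fixed labor force, u_{t+1} = u_t + s·(1−u_t) − f·u_t = u_t·(1−s−f) + s.
Here 1−s−f = 0.770 and s = 0.035.
u_1 = 0.085900 × 0.770 + 0.035 = 0.101143.
u_2 = 0.101143 × 0.770 + 0.035 = 0.112880.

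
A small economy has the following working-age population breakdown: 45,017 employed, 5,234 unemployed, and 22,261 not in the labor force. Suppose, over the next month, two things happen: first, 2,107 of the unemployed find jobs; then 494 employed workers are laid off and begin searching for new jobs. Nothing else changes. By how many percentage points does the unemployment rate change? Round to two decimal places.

The unemployment rate changes by −3.21 percentage points.

Initially, labor force = 45,017 + 5,234 = 50,251, so u = 5,234/50,251 = 10.42%.
After the first change, unemployed falls and employed rises by 2,107; labor force unchanged → E = 47,124, U = 3,127, labor force = 50,251.
After the second change, employed falls and unemployed rises by 494; labor force unchanged → E = 46,630, U = 3,621, labor force = 50,251.
New unemployment rate = 3,621 / 50,251 = 7.21%.
Change = 7.21% − 10.42% = −3.21 percentage points.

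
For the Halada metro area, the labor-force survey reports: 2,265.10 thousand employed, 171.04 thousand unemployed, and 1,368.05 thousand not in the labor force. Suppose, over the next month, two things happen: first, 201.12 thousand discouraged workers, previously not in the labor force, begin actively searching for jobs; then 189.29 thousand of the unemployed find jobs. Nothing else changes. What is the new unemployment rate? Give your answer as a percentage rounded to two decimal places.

New unemployment rate ≈ 6.93%.

Initially, labor force = 2,265.10 + 171.04 = 2,436.14 thousand, so u = 171.04/2,436.14 = 7.02%.
After the first change, unemployed and labor force both rise by 201.12 → E = 2,265.10, U = 372.16, labor force = 2,637.26 thousand.
After the second change, unemployed falls and employed rises by 189.29; labor force unchanged → E = 2,454.39, U = 182.87, labor force = 2,637.26 thousand.
New unemployment rate = 182.87 / 2,637.26 = 6.93%.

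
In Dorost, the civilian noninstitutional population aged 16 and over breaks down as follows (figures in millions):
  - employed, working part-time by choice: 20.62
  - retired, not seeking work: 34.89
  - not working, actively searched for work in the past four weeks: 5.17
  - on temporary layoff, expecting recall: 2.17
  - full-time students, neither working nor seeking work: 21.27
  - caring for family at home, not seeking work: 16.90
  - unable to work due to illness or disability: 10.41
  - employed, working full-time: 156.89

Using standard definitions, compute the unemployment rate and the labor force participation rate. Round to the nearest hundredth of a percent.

Employed = 20.62 + 156.89 = 177.51 million.
Unemployed = 5.17 + 2.17 = 7.34 million (jobless and actively searching, or on temporary layoff).
Labor force = 177.51 + 7.34 = 184.85 million.
Not in labor force = 34.89 + 21.27 + 16.90 + 10.41 = 83.47 million (those not working and not actively searching are outside the labor force).
Civilian working-age population = 184.85 + 83.47 = 268.32 million.
Unemployment rate = 7.34 / 184.85 = 3.97%.
Labor force participation rate = 184.85 / 268.32 = 68.89%.

Unemployment rate ≈ 3.97%; labor force participation rate ≈ 68.89%.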